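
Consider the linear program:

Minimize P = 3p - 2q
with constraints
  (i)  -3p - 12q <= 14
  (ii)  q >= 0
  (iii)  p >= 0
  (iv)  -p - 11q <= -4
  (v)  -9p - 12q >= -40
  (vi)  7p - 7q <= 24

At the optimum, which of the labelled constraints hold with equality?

(iii) and (v)

Vertices and P = 3p - 2q:
  (0, 4/11) → P = -8/11
  (0, 10/3) → P = -20/3
  (73/21, 1/21) → P = 31/3
  (568/147, 64/147) → P = 1576/147

The minimum is at (0, 10/3). Substituting into each constraint, equality holds for (iii) and (v); the remaining constraints have slack.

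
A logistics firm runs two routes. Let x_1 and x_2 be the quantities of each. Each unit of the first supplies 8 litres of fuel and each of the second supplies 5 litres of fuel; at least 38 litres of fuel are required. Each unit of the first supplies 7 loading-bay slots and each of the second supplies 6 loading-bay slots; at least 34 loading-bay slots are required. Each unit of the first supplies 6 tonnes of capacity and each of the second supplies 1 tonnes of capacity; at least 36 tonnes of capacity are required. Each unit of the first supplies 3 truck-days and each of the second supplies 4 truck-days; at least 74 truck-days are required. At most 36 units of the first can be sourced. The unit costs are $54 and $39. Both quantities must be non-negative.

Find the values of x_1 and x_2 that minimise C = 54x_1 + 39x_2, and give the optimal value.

x_1 = 10/3, x_2 = 16, minimum C = 804

Vertices and C = 54x_1 + 39x_2:
  (0, 36) → C = 1404
  (74/3, 0) → C = 1332
  (36, 0) → C = 1944
  (10/3, 16) → C = 804
The feasible region is unbounded (it extends along (0, 1)), but C strictly increases along every unbounded feasible direction, so there is no improving ray and the minimum is attained at a vertex.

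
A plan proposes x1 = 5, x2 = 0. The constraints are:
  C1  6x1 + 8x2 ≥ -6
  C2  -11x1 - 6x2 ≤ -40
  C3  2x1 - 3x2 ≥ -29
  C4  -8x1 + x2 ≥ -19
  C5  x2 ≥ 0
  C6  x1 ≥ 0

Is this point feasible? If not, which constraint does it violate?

Constraint C4: -8x1 + x2 = -40, which is not ≥ -19. All other constraints are satisfied.

not feasible — violates C4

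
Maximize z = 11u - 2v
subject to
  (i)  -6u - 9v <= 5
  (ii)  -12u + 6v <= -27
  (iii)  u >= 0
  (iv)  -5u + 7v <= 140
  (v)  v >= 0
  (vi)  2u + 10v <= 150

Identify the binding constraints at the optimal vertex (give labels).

(v) and (vi)

Corner points and z = 11u - 2v:
  (9/4, 0) → z = 99/4
  (195/22, 291/22) → z = 1563/22
  (75, 0) → z = 825

The maximum is at (75, 0). Substituting into each constraint, equality holds for (v) and (vi); the remaining constraints have slack.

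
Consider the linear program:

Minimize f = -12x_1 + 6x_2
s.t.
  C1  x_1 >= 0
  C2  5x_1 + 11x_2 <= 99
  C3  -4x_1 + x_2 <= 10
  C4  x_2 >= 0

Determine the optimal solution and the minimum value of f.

The binding constraints are 5x_1 + 11x_2 = 99 and x_2 = 0.
Solving simultaneously gives x_1 = 99/5, x_2 = 0.

x_1 = 99/5, x_2 = 0, minimum f = -1188/5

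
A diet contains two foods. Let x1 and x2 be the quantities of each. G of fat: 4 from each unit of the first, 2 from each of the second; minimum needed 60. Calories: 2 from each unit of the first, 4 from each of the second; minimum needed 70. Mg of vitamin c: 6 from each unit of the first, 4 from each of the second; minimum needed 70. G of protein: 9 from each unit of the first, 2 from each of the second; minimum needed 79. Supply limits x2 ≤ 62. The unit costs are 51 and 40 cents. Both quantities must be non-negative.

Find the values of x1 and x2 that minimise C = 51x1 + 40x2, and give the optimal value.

Feasible corners and C = 51x1 + 40x2:
  (0, 79/2) → C = 1580
  (0, 62) → C = 2480
  (35, 0) → C = 1785
  (25/3, 40/3) → C = 2875/3
  (19/5, 112/5) → C = 5449/5
The feasible region is unbounded (it extends along (1, 0)), but C strictly increases along every unbounded feasible direction, so there is no improving ray and the minimum is attained at a vertex.

The binding constraints are 4x1 + 2x2 = 60 and 2x1 + 4x2 = 70.
Solving simultaneously gives x1 = 25/3, x2 = 40/3.

x1 = 25/3, x2 = 40/3, minimum C = 2875/3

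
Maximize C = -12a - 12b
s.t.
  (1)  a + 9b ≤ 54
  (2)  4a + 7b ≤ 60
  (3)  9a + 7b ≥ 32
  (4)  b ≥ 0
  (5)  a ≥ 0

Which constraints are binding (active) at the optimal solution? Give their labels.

(3) and (4)

Feasible corners and C = -12a - 12b:
  (162/29, 156/29) → C = -3816/29
  (0, 6) → C = -72
  (15, 0) → C = -180
  (32/9, 0) → C = -128/3
  (0, 32/7) → C = -384/7

The maximum is at (32/9, 0). Substituting into each constraint, equality holds for (3) and (4); the remaining constraints have slack.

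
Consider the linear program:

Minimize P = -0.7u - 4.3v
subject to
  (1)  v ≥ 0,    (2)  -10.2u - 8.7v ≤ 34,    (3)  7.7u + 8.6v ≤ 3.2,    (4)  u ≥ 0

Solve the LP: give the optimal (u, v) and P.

Vertices and P = -0.7u - 4.3v:
  (32/77, 0) → P = -16/55
  (0, 0) → P = 0
  (0, 16/43) → P = -8/5

u = 0, v = 16/43, minimum P = -8/5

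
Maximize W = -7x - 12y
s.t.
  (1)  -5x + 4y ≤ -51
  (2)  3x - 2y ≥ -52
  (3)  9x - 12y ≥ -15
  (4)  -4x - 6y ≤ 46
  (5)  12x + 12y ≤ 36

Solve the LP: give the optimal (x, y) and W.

x = 32, y = -29, maximum W = 124

Corner points and W = -7x - 12y:
  (61/23, -217/23) → W = 2177/23
  (7, -4) → W = -1
  (32, -29) → W = 124

At the optimal vertex, -4x - 6y = 46 and 12x + 12y = 36.
Solving simultaneously gives x = 32, y = -29.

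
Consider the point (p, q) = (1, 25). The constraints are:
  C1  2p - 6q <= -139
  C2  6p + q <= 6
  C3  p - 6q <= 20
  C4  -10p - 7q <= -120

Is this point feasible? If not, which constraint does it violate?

Constraint C2: 6p + q = 31, which is not ≤ 6. All other constraints are satisfied.

not feasible — violates C2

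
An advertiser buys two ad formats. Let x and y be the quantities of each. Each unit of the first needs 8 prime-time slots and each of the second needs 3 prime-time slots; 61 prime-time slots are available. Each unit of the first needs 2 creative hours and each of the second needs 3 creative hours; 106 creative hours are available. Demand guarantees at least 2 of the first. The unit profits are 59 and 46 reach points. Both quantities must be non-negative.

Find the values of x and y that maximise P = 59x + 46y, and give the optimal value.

x = 2, y = 15, maximum P = 808

Corner points and P = 59x + 46y:
  (61/8, 0) → P = 3599/8
  (2, 0) → P = 118
  (2, 15) → P = 808

At the optimal vertex, 8x + 3y = 61 and x = 2.
Solving simultaneously gives x = 2, y = 15.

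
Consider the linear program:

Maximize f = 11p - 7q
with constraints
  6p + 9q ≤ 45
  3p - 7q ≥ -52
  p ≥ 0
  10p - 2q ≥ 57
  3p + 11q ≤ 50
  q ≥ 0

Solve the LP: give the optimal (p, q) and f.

p = 15/2, q = 0, maximum f = 165/2

Feasible corners and f = 11p - 7q:
  (201/34, 18/17) → f = 1959/34
  (15/2, 0) → f = 165/2
  (57/10, 0) → f = 627/10

The binding constraints are 6p + 9q = 45 and q = 0.
Solving simultaneously gives p = 15/2, q = 0.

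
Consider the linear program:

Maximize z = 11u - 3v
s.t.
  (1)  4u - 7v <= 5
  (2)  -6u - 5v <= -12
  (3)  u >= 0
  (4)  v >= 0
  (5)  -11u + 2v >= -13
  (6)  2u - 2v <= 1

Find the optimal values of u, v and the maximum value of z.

u = 4/3, v = 5/6, maximum z = 73/6

Corner points and z = 11u - 3v:
  (0, 12/5) → z = -36/5
  (29/22, 9/11) → z = 265/22
  (4/3, 5/6) → z = 73/6
The feasible region is unbounded (it extends along (0, 1), (2, 11)), but z strictly decreases along every unbounded feasible direction, so there is no improving ray and the maximum is attained at a vertex.

At the optimal vertex, -11u + 2v = -13 and 2u - 2v = 1.
Solving simultaneously gives u = 4/3, v = 5/6.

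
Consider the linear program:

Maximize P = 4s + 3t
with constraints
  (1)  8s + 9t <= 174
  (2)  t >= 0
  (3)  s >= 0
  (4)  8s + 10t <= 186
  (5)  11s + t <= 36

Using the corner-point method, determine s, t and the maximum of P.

Extreme points and P = 4s + 3t:
  (0, 0) → P = 0
  (36/11, 0) → P = 144/11
  (0, 93/5) → P = 279/5
  (29/17, 293/17) → P = 995/17

s = 29/17, t = 293/17, maximum P = 995/17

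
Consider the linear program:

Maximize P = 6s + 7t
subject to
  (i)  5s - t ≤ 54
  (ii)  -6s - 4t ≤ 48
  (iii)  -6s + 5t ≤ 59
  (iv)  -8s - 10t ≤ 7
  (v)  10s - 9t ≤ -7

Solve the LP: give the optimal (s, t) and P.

s = 329/19, t = 619/19, maximum P = 6307/19

Vertices and P = 6s + 7t:
  (329/19, 619/19) → P = 6307/19
  (493/35, 115/7) → P = 6983/35
  (-25/4, 43/10) → P = -37/5
  (-133/172, -7/86) → P = -224/43

At the optimal vertex, 5s - t = 54 and -6s + 5t = 59.
Solving simultaneously gives s = 329/19, t = 619/19.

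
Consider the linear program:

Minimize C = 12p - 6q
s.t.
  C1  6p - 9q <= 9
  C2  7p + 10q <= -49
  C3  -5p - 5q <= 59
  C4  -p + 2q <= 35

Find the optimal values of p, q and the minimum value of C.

p = -293/15, q = 116/15, minimum C = -1404/5

Feasible corners and C = 12p - 6q:
  (-117/41, -119/41) → C = -690/41
  (-162/25, -133/25) → C = -1146/25
  (-56/3, 49/6) → C = -273
  (-293/15, 116/15) → C = -1404/5

The binding constraints are -5p - 5q = 59 and -p + 2q = 35.
Solving simultaneously gives p = -293/15, q = 116/15.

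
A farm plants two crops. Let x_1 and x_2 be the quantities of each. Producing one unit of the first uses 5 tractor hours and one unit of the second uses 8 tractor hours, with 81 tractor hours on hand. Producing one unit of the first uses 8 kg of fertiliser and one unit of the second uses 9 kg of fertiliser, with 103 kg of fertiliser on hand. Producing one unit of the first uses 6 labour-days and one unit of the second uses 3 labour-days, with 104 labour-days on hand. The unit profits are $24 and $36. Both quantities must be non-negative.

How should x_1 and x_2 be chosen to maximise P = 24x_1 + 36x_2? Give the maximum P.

x_1 = 5, x_2 = 7, maximum P = 372

The optimum lies where 5x_1 + 8x_2 = 81 and 8x_1 + 9x_2 = 103.
Solving simultaneously gives x_1 = 5, x_2 = 7.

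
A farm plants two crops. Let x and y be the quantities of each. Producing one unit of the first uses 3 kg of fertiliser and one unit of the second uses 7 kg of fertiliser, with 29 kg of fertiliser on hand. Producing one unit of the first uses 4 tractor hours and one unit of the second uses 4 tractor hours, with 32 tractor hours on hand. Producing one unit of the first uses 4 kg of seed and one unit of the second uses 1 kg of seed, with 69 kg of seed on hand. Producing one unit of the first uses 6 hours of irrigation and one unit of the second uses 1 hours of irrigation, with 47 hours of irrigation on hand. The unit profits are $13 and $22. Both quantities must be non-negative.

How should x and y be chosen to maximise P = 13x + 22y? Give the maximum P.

x = 27/4, y = 5/4, maximum P = 461/4

Corner points and P = 13x + 22y:
  (0, 0) → P = 0
  (0, 29/7) → P = 638/7
  (47/6, 0) → P = 611/6
  (27/4, 5/4) → P = 461/4
  (39/5, 1/5) → P = 529/5

The binding constraints are 3x + 7y = 29 and 4x + 4y = 32.
Solving simultaneously gives x = 27/4, y = 5/4.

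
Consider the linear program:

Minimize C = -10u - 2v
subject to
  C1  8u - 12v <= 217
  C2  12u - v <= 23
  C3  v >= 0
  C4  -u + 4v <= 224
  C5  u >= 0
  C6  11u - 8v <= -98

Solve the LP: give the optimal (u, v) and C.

u = 316/47, v = 2711/47, minimum C = -8582/47

Corner points and C = -10u - 2v:
  (316/47, 2711/47) → C = -8582/47
  (282/85, 1429/85) → C = -334/5
  (0, 56) → C = -112
  (0, 49/4) → C = -49/2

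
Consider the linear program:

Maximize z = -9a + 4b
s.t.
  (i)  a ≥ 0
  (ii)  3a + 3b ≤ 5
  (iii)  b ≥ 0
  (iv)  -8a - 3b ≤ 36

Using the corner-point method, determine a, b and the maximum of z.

a = 0, b = 5/3, maximum z = 20/3

Vertices and z = -9a + 4b:
  (0, 5/3) → z = 20/3
  (0, 0) → z = 0
  (5/3, 0) → z = -15

The optimum lies where a = 0 and 3a + 3b = 5.
Solving simultaneously gives a = 0, b = 5/3.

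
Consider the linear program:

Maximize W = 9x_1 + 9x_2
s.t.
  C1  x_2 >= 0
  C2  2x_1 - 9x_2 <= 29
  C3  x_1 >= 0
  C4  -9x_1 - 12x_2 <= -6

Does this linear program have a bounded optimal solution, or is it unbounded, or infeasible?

unbounded

From the feasible point (29/2, 0), moving in the direction (0, 1) keeps every constraint satisfied while W increases without bound.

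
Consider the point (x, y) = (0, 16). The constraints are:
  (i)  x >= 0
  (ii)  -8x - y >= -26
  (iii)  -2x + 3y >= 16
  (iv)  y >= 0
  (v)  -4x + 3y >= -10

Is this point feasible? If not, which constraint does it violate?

(i): 0 ≥ 0 ✓
(ii): -16 ≥ -26 ✓
(iii): 48 ≥ 16 ✓
(iv): 16 ≥ 0 ✓
(v): 48 ≥ -10 ✓

feasible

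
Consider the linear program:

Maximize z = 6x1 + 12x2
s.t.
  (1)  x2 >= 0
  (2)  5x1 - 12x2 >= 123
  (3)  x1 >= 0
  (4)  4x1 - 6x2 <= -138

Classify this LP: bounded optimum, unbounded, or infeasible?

infeasible

The boundaries x2 = 0 and 5x1 - 12x2 = 123 meet at (123/5, 0), but that point violates 4x1 - 6x2 ≤ -138. Every candidate vertex is excluded by some other constraint, so the feasible region is empty.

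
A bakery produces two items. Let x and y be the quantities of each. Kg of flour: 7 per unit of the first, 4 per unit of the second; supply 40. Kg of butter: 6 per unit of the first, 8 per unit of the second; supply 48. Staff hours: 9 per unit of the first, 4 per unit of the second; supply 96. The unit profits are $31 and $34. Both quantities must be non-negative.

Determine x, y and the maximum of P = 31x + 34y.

x = 4, y = 3, maximum P = 226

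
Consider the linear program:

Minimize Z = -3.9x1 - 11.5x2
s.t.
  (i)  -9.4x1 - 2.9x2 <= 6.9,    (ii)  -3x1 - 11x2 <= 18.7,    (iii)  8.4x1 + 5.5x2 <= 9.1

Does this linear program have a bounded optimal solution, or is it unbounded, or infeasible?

bounded optimum

Vertices and Z = -3.9x1 - 11.5x2:
  (-2167/9470, -7754/4735) → Z = 1867933/94700
  (-3217/1367, 7175/1367) → Z = -349831/6835
  (123/46, -3073/1265) → Z = 88591/5060
The feasible region has finitely many vertices and no improving ray; the minimum is -349831/6835 at (-3217/1367, 7175/1367).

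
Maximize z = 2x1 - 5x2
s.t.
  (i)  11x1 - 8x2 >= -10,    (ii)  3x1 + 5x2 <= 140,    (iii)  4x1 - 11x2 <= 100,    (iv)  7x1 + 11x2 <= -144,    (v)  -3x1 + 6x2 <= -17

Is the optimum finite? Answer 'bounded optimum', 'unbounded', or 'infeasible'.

Corner points and z = 2x1 - 5x2:
  (-910/89, -1140/89) → z = 3880/89
  (-1262/177, -1514/177) → z = 1682/59
  (-4, -116/11) → z = 492/11
The feasible region has finitely many vertices and no improving ray; the maximum is 492/11 at (-4, -116/11).

bounded optimum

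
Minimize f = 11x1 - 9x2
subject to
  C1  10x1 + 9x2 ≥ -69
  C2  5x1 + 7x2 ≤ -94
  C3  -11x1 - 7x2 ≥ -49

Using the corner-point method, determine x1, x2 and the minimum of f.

Vertices and f = 11x1 - 9x2:
  (363/25, -119/5) → f = 9348/25
  (924/29, -1249/29) → f = 21405/29
  (143/6, -1279/42) → f = 11261/21

x1 = 363/25, x2 = -119/5, minimum f = 9348/25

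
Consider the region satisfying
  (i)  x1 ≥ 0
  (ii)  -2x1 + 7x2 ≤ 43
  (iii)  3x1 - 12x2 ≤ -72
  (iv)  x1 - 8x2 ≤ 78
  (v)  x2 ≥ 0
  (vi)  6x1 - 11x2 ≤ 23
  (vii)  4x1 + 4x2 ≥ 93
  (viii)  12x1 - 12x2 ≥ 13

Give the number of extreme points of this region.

4

The feasible vertices (each the meet of two boundaries and inside every other half-plane) are:
  (317/10, 76/5)
  (479/36, 179/18)
  (356/13, 167/13)
  (69/5, 189/20)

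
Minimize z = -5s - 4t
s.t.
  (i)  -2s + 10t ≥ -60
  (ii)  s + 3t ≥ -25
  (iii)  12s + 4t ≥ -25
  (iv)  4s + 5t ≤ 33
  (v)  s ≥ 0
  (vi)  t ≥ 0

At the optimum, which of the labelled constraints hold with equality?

Vertices and z = -5s - 4t:
  (0, 33/5) → z = -132/5
  (33/4, 0) → z = -165/4
  (0, 0) → z = 0

The minimum is at (33/4, 0). Substituting into each constraint, equality holds for (iv) and (vi); the remaining constraints have slack.

(iv) and (vi)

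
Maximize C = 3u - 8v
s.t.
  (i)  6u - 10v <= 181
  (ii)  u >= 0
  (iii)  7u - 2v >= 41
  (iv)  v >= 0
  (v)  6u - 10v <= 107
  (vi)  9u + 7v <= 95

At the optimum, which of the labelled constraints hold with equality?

(iv) and (vi)

Feasible corners and C = 3u - 8v:
  (41/7, 0) → C = 123/7
  (477/67, 296/67) → C = -937/67
  (95/9, 0) → C = 95/3

The maximum is at (95/9, 0). Substituting into each constraint, equality holds for (iv) and (vi); the remaining constraints have slack.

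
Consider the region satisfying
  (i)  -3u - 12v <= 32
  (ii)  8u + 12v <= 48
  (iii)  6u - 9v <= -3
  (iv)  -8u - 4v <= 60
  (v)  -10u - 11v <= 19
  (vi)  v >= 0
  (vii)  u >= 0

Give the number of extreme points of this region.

3

Intersecting each pair of boundary lines and keeping only the points that satisfy every inequality leaves:
  (11/4, 13/6)
  (0, 4)
  (0, 1/3)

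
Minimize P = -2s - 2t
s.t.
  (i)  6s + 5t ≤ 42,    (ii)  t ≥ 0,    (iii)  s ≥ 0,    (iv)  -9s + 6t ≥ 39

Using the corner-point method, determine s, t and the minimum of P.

Vertices and P = -2s - 2t:
  (0, 42/5) → P = -84/5
  (19/27, 68/9) → P = -446/27
  (0, 13/2) → P = -13

The binding constraints are 6s + 5t = 42 and s = 0.
Solving simultaneously gives s = 0, t = 42/5.

s = 0, t = 42/5, minimum P = -84/5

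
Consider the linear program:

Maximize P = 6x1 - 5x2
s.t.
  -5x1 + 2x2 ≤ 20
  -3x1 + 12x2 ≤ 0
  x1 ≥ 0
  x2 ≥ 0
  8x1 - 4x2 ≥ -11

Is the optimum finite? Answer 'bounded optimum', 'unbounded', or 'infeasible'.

From the feasible point (0, 0), moving in the direction (12, 3) keeps every constraint satisfied while P increases without bound.

unbounded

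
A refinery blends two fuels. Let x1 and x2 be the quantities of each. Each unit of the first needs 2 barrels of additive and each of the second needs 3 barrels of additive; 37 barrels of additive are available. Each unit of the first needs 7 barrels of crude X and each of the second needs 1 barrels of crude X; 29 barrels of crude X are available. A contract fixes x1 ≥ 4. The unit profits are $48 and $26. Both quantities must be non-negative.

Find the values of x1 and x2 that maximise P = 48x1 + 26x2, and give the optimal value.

x1 = 4, x2 = 1, maximum P = 218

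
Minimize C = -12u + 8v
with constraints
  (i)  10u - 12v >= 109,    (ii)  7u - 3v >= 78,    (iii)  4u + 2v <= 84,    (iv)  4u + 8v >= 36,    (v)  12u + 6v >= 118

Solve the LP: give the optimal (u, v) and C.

u = 25, v = -8, minimum C = -364

Vertices and C = -12u + 8v:
  (203/18, 17/54) → C = -3586/27
  (613/34, 101/17) → C = -2870/17
  (183/17, -15/17) → C = -2316/17
  (25, -8) → C = -364

At the optimal vertex, 4u + 2v = 84 and 4u + 8v = 36.
Solving simultaneously gives u = 25, v = -8.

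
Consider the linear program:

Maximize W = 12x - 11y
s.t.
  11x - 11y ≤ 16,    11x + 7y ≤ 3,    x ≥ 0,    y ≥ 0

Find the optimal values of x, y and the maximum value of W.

x = 3/11, y = 0, maximum W = 36/11

Corner points and W = 12x - 11y:
  (0, 3/7) → W = -33/7
  (3/11, 0) → W = 36/11
  (0, 0) → W = 0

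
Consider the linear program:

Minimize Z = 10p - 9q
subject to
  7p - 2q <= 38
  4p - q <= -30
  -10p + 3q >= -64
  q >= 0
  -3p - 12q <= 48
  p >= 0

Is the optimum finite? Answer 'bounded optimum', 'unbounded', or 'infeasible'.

From the feasible point (0, 30), moving in the direction (0, 1) keeps every constraint satisfied while Z decreases without bound.

unbounded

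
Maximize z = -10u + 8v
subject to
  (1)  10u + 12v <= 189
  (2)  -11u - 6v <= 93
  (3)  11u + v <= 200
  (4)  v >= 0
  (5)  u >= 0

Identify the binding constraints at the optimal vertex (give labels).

(1) and (5)

Feasible corners and z = -10u + 8v:
  (2211/122, 79/122) → z = -10739/61
  (0, 63/4) → z = 126
  (200/11, 0) → z = -2000/11
  (0, 0) → z = 0

The maximum is at (0, 63/4). Substituting into each constraint, equality holds for (1) and (5); the remaining constraints have slack.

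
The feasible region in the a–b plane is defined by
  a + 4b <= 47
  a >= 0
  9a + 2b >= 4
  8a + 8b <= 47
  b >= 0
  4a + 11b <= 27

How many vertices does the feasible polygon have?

The feasible vertices (each the meet of two boundaries and inside every other half-plane) are:
  (0, 2)
  (0, 27/11)
  (4/9, 0)
  (47/8, 0)
  (43/8, 1/2)

5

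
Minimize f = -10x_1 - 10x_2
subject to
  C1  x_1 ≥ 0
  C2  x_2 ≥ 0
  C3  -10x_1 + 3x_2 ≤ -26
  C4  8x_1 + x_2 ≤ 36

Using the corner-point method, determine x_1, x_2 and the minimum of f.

Vertices and f = -10x_1 - 10x_2:
  (13/5, 0) → f = -26
  (9/2, 0) → f = -45
  (67/17, 76/17) → f = -1430/17

The optimum lies where -10x_1 + 3x_2 = -26 and 8x_1 + x_2 = 36.
Solving simultaneously gives x_1 = 67/17, x_2 = 76/17.

x_1 = 67/17, x_2 = 76/17, minimum f = -1430/17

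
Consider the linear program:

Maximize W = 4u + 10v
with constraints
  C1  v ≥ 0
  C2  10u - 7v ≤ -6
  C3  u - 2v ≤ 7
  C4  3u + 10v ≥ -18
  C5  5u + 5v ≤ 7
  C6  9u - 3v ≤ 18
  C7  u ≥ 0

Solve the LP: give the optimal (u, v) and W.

Feasible corners and W = 4u + 10v:
  (19/85, 20/17) → W = 1076/85
  (0, 6/7) → W = 60/7
  (0, 7/5) → W = 14

The optimum lies where 5u + 5v = 7 and u = 0.
Solving simultaneously gives u = 0, v = 7/5.

u = 0, v = 7/5, maximum W = 14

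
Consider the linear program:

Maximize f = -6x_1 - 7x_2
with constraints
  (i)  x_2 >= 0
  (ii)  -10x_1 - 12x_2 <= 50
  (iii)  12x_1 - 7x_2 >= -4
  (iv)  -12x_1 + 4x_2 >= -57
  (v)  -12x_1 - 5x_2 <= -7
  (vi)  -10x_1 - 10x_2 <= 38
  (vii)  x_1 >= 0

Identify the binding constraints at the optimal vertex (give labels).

(i) and (v)

Extreme points and f = -6x_1 - 7x_2:
  (19/4, 0) → f = -57/2
  (7/12, 0) → f = -7/2
  (415/36, 61/3) → f = -423/2
  (29/144, 11/12) → f = -61/8

The maximum is at (7/12, 0). Substituting into each constraint, equality holds for (i) and (v); the remaining constraints have slack.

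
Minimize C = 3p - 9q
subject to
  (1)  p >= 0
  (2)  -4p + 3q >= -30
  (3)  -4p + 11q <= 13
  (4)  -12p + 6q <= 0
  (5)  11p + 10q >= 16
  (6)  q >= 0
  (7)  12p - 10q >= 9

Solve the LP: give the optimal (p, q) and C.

p = 369/32, q = 43/8, minimum C = -441/32

Vertices and C = 3p - 9q:
  (369/32, 43/8) → C = -441/32
  (15/2, 0) → C = 45/2
  (229/92, 48/23) → C = -1041/92
  (16/11, 0) → C = 48/11
  (25/23, 93/230) → C = -87/230

At the optimal vertex, -4p + 3q = -30 and -4p + 11q = 13.
Solving simultaneously gives p = 369/32, q = 43/8.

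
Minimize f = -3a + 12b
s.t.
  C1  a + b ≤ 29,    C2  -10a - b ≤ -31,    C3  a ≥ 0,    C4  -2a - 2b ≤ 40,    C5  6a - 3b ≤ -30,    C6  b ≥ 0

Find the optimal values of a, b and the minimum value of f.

Extreme points and f = -3a + 12b:
  (2/9, 259/9) → f = 1034/3
  (19/3, 68/3) → f = 253
  (7/4, 27/2) → f = 627/4

a = 7/4, b = 27/2, minimum f = 627/4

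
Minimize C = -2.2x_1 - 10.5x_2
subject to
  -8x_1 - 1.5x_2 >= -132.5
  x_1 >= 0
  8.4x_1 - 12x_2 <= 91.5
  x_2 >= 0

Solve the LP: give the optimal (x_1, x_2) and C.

Extreme points and C = -2.2x_1 - 10.5x_2:
  (0, 265/3) → C = -1855/2
  (11515/724, 635/181) → C = -52003/724
  (0, 0) → C = 0
  (305/28, 0) → C = -671/28

The optimum lies where -8x_1 - 1.5x_2 = -132.5 and x_1 = 0.
Solving simultaneously gives x_1 = 0, x_2 = 265/3.

x_1 = 0, x_2 = 265/3, minimum C = -1855/2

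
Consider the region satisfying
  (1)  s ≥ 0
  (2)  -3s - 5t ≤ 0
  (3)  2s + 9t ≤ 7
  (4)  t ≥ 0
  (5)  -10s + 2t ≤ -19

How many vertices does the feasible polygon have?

Of the 10 pairwise boundary intersections, those satisfying every inequality are:
  (7/2, 0)
  (185/94, 16/47)
  (19/10, 0)

3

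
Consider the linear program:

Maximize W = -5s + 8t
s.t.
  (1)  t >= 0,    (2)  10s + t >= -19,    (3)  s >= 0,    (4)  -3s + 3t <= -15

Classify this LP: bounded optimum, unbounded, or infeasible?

unbounded

From the feasible point (5, 0), moving in the direction (3, 3) keeps every constraint satisfied while W increases without bound.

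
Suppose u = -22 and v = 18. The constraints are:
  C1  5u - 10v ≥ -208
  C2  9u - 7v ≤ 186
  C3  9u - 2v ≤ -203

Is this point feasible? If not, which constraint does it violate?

not feasible — violates C1

Constraint C1: 5u - 10v = -290, which is not ≥ -208. All other constraints are satisfied.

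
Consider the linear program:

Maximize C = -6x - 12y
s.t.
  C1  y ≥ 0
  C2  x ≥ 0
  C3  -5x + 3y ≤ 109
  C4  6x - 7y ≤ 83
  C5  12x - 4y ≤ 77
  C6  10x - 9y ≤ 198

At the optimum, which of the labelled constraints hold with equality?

Vertices and C = -6x - 12y:
  (0, 0) → C = 0
  (77/12, 0) → C = -77/2
  (0, 109/3) → C = -436
  (667/16, 1693/16) → C = -12159/8

The maximum is at (0, 0). Substituting into each constraint, equality holds for C1 and C2; the remaining constraints have slack.

C1 and C2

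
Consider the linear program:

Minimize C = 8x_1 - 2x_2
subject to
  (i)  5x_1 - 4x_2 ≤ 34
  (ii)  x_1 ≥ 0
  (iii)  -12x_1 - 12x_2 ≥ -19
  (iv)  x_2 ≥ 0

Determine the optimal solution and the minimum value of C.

x_1 = 0, x_2 = 19/12, minimum C = -19/6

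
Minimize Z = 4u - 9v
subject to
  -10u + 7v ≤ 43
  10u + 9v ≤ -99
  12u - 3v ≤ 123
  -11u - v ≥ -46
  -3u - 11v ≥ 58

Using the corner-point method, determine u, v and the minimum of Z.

u = -27/4, v = -7/2, minimum Z = 9/2

The feasible region is unbounded (it extends along (-1, -4), (-7, -10)), but Z strictly increases along every unbounded feasible direction, so there is no improving ray and the minimum is attained at a vertex.

The optimum lies where -10u + 7v = 43 and 10u + 9v = -99.
Solving simultaneously gives u = -27/4, v = -7/2.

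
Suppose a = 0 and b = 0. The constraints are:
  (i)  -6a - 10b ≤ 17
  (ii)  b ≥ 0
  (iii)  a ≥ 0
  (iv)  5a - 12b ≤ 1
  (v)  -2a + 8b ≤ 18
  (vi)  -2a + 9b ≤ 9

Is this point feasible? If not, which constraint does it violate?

(i): 0 ≤ 17 ✓
(ii): 0 ≥ 0 ✓
(iii): 0 ≥ 0 ✓
(iv): 0 ≤ 1 ✓
(v): 0 ≤ 18 ✓
(vi): 0 ≤ 9 ✓

feasible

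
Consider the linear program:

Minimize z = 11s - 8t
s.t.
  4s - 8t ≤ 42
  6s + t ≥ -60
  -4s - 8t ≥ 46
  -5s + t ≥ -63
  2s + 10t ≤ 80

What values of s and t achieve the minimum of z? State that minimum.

Extreme points and z = 11s - 8t:
  (-219/26, -123/13) → z = -441/26
  (-1/2, -11/2) → z = 77/2
  (-217/22, -9/11) → z = -2243/22

s = -217/22, t = -9/11, minimum z = -2243/22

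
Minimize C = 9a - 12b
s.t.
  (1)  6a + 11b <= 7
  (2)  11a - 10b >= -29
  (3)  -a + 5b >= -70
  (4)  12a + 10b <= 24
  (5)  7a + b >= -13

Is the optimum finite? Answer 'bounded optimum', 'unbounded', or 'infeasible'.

bounded optimum

Extreme points and C = 9a - 12b:
  (-249/181, 251/181) → C = -5253/181
  (97/36, -5/6) → C = 137/4
  (-53/27, 20/27) → C = -239/9
  (82/7, -408/35) → C = 8586/35
  (5/36, -503/36) → C = 2027/12
The feasible region has finitely many vertices and no improving ray; the minimum is -5253/181 at (-249/181, 251/181).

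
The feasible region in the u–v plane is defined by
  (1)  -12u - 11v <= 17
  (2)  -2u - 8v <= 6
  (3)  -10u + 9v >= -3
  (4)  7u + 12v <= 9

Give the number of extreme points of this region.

4

The feasible vertices (each the meet of two boundaries and inside every other half-plane) are:
  (-35/37, -19/37)
  (-303/67, 227/67)
  (-15/49, -33/49)
  (39/61, 23/61)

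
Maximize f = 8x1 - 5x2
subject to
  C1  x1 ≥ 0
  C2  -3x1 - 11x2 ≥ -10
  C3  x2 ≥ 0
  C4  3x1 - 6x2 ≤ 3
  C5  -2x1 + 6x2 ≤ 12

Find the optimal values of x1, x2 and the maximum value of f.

x1 = 31/17, x2 = 7/17, maximum f = 213/17

Extreme points and f = 8x1 - 5x2:
  (0, 10/11) → f = -50/11
  (0, 0) → f = 0
  (31/17, 7/17) → f = 213/17
  (1, 0) → f = 8

The optimum lies where -3x1 - 11x2 = -10 and 3x1 - 6x2 = 3.
Solving simultaneously gives x1 = 31/17, x2 = 7/17.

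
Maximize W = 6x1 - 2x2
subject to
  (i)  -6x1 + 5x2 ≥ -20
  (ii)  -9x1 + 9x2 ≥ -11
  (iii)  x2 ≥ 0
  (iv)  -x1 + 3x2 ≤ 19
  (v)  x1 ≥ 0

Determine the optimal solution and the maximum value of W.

Feasible corners and W = 6x1 - 2x2:
  (11/9, 0) → W = 22/3
  (34/3, 91/9) → W = 430/9
  (0, 0) → W = 0
  (0, 19/3) → W = -38/3

The optimum lies where -9x1 + 9x2 = -11 and -x1 + 3x2 = 19.
Solving simultaneously gives x1 = 34/3, x2 = 91/9.

x1 = 34/3, x2 = 91/9, maximum W = 430/9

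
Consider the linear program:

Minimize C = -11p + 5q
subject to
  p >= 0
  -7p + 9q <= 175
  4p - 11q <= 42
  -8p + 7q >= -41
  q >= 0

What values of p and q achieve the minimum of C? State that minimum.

p = 1594/23, q = 1687/23, minimum C = -9099/23

Extreme points and C = -11p + 5q:
  (0, 175/9) → C = 875/9
  (0, 0) → C = 0
  (1594/23, 1687/23) → C = -9099/23
  (41/8, 0) → C = -451/8

At the optimal vertex, -7p + 9q = 175 and -8p + 7q = -41.
Solving simultaneously gives p = 1594/23, q = 1687/23.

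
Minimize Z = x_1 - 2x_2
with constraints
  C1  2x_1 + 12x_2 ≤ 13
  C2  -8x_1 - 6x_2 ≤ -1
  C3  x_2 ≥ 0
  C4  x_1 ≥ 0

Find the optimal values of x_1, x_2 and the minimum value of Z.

Feasible corners and Z = x_1 - 2x_2:
  (13/2, 0) → Z = 13/2
  (0, 13/12) → Z = -13/6
  (1/8, 0) → Z = 1/8
  (0, 1/6) → Z = -1/3

At the optimal vertex, 2x_1 + 12x_2 = 13 and x_1 = 0.
Solving simultaneously gives x_1 = 0, x_2 = 13/12.

x_1 = 0, x_2 = 13/12, minimum Z = -13/6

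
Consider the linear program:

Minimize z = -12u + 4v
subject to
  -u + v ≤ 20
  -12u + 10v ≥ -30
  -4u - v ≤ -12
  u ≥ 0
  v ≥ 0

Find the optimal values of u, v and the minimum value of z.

Corner points and z = -12u + 4v:
  (115, 135) → z = -840
  (0, 20) → z = 80
  (75/26, 6/13) → z = -426/13
  (0, 12) → z = 48

The optimum lies where -u + v = 20 and -12u + 10v = -30.
Solving simultaneously gives u = 115, v = 135.

u = 115, v = 135, minimum z = -840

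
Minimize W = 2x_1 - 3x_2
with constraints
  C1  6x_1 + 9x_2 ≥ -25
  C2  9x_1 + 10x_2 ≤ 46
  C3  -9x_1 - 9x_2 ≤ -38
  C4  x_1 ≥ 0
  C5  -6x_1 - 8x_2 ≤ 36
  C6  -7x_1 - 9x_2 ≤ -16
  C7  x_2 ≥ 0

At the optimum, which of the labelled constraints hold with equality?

C2 and C4

Vertices and W = 2x_1 - 3x_2:
  (0, 23/5) → W = -69/5
  (46/9, 0) → W = 92/9
  (0, 38/9) → W = -38/3
  (38/9, 0) → W = 76/9

The minimum is at (0, 23/5). Substituting into each constraint, equality holds for C2 and C4; the remaining constraints have slack.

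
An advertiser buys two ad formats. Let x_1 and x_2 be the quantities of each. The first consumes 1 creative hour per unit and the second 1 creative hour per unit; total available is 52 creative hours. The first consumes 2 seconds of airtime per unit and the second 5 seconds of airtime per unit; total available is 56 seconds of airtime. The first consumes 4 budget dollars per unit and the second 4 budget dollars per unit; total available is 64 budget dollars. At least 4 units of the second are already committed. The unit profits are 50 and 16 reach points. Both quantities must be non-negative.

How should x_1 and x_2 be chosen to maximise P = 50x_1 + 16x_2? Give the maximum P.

x_1 = 12, x_2 = 4, maximum P = 664

Corner points and P = 50x_1 + 16x_2:
  (0, 56/5) → P = 896/5
  (0, 4) → P = 64
  (8, 8) → P = 528
  (12, 4) → P = 664

At the optimal vertex, 4x_1 + 4x_2 = 64 and x_2 = 4.
Solving simultaneously gives x_1 = 12, x_2 = 4.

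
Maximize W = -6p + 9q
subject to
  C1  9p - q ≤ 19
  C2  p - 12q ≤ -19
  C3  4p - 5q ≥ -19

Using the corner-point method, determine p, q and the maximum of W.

The optimum lies where 9p - q = 19 and 4p - 5q = -19.
Solving simultaneously gives p = 114/41, q = 247/41.

p = 114/41, q = 247/41, maximum W = 1539/41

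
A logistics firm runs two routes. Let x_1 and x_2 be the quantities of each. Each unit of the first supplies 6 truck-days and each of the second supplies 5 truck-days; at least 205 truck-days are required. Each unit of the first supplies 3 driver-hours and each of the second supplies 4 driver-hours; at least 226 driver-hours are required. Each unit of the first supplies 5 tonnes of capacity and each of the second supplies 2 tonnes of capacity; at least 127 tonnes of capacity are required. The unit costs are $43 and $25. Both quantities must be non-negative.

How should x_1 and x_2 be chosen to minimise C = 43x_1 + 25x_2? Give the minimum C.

x_1 = 4, x_2 = 107/2, minimum C = 3019/2

Extreme points and C = 43x_1 + 25x_2:
  (0, 127/2) → C = 3175/2
  (226/3, 0) → C = 9718/3
  (4, 107/2) → C = 3019/2
The feasible region is unbounded (it extends along (0, 1), (1, 0)), but C strictly increases along every unbounded feasible direction, so there is no improving ray and the minimum is attained at a vertex.

At the optimal vertex, 3x_1 + 4x_2 = 226 and 5x_1 + 2x_2 = 127.
Solving simultaneously gives x_1 = 4, x_2 = 107/2.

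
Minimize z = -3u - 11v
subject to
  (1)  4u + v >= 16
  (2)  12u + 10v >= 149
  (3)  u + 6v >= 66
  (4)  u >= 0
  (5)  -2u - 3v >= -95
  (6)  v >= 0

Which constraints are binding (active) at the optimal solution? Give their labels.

(4) and (5)

Extreme points and z = -3u - 11v:
  (11/28, 101/7) → z = -4477/28
  (0, 16) → z = -176
  (117/31, 643/62) → z = -7775/62
  (124/3, 37/9) → z = -1523/9
  (0, 95/3) → z = -1045/3

The minimum is at (0, 95/3). Substituting into each constraint, equality holds for (4) and (5); the remaining constraints have slack.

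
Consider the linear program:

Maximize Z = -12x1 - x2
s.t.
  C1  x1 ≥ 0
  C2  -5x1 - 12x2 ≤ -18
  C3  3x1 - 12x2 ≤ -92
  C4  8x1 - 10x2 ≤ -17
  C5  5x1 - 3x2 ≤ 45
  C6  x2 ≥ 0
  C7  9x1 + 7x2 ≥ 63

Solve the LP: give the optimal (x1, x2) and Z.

Feasible corners and Z = -12x1 - x2:
  (0, 9) → Z = -9
  (358/33, 685/66) → Z = -9277/66
  (112/129, 339/43) → Z = -787/43
  (501/26, 445/26) → Z = -6457/26
The feasible region is unbounded (it extends along (0, 1), (3, 5)), but Z strictly decreases along every unbounded feasible direction, so there is no improving ray and the maximum is attained at a vertex.

The optimum lies where x1 = 0 and 9x1 + 7x2 = 63.
Solving simultaneously gives x1 = 0, x2 = 9.

x1 = 0, x2 = 9, maximum Z = -9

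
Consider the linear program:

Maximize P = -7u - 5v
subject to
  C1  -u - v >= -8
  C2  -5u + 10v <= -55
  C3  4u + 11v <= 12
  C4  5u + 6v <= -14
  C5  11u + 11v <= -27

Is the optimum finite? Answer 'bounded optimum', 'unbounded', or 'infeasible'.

From the feasible point (67/33, -148/33), moving in the direction (-10, -5) keeps every constraint satisfied while P increases without bound.

unbounded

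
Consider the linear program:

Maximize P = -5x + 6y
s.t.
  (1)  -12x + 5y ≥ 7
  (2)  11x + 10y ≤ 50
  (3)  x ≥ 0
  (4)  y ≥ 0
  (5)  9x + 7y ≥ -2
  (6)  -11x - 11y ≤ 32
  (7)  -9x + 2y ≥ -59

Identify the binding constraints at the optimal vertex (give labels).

Extreme points and P = -5x + 6y:
  (36/35, 677/175) → P = 3162/175
  (0, 7/5) → P = 42/5
  (0, 5) → P = 30

The maximum is at (0, 5). Substituting into each constraint, equality holds for (2) and (3); the remaining constraints have slack.

(2) and (3)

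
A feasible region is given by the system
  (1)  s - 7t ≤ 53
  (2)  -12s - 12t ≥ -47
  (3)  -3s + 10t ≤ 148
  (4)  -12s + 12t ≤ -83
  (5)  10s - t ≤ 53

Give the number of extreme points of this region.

3

Of the 10 pairwise boundary intersections, those satisfying every inequality are:
  (-55/72, -553/72)
  (106/23, -159/23)
  (553/108, -97/54)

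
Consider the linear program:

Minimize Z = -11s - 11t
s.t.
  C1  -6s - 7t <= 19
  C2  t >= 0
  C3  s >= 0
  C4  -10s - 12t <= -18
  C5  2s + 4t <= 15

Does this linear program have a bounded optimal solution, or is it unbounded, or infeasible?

Vertices and Z = -11s - 11t:
  (9/5, 0) → Z = -99/5
  (15/2, 0) → Z = -165/2
  (0, 3/2) → Z = -33/2
  (0, 15/4) → Z = -165/4
The feasible region has finitely many vertices and no improving ray; the minimum is -165/2 at (15/2, 0).

bounded optimum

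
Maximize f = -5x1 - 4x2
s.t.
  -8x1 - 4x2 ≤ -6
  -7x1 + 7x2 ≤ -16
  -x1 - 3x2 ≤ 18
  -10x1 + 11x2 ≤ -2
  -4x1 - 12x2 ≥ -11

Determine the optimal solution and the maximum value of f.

Vertices and f = -5x1 - 4x2:
  (53/42, -43/42) → f = -31/14
  (9/2, -15/2) → f = 15/2
  (269/112, 13/112) → f = -1397/112
The feasible region is unbounded (it extends along (3, -1)), but f strictly decreases along every unbounded feasible direction, so there is no improving ray and the maximum is attained at a vertex.

x1 = 9/2, x2 = -15/2, maximum f = 15/2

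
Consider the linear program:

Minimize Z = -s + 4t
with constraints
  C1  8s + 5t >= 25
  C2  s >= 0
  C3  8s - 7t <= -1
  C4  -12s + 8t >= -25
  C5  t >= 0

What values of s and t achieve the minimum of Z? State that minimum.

s = 85/48, t = 13/6, minimum Z = 331/48

Extreme points and Z = -s + 4t:
  (0, 5) → Z = 20
  (85/48, 13/6) → Z = 331/48
  (183/20, 53/5) → Z = 133/4
The feasible region is unbounded (it extends along (0, 1), (2, 3)), but Z strictly increases along every unbounded feasible direction, so there is no improving ray and the minimum is attained at a vertex.

At the optimal vertex, 8s + 5t = 25 and 8s - 7t = -1.
Solving simultaneously gives s = 85/48, t = 13/6.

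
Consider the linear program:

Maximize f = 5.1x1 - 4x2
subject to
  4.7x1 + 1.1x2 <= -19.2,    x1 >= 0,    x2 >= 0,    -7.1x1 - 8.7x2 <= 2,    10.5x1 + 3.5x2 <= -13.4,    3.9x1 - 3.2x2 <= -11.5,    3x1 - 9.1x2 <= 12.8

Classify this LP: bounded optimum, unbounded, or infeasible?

infeasible

The boundaries 4.7x1 + 1.1x2 = -19.2 and -7.1x1 - 8.7x2 = 2 meet at (-4121/827, 3173/827), but that point violates x1 ≥ 0. Every candidate vertex is excluded by some other constraint, so the feasible region is empty.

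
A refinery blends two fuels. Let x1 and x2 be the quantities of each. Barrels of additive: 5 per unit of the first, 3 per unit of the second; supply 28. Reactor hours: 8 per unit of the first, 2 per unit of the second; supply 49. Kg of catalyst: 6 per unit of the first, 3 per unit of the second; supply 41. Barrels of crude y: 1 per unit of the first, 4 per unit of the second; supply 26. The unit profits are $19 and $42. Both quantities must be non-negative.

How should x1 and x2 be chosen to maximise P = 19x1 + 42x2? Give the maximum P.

Feasible corners and P = 19x1 + 42x2:
  (0, 0) → P = 0
  (0, 13/2) → P = 273
  (28/5, 0) → P = 532/5
  (2, 6) → P = 290

The optimum lies where 5x1 + 3x2 = 28 and x1 + 4x2 = 26.
Solving simultaneously gives x1 = 2, x2 = 6.

x1 = 2, x2 = 6, maximum P = 290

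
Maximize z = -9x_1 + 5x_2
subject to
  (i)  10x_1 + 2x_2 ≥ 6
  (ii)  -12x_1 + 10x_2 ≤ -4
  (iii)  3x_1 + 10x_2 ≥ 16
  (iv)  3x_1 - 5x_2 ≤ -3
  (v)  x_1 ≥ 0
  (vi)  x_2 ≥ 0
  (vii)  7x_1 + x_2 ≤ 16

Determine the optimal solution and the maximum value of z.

Extreme points and z = -9x_1 + 5x_2:
  (5/3, 8/5) → z = -7
  (2, 2) → z = -8
  (77/38, 69/38) → z = -174/19

The optimum lies where -12x_1 + 10x_2 = -4 and 3x_1 - 5x_2 = -3.
Solving simultaneously gives x_1 = 5/3, x_2 = 8/5.

x_1 = 5/3, x_2 = 8/5, maximum z = -7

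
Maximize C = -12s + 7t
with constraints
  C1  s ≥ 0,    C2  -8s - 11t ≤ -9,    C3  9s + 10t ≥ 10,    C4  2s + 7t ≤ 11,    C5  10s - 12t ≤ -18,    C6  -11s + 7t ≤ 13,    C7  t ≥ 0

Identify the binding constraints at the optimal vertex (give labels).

Feasible corners and C = -12s + 7t:
  (0, 11/7) → C = 11
  (0, 3/2) → C = 21/2
  (3/47, 73/47) → C = 475/47

The maximum is at (0, 11/7). Substituting into each constraint, equality holds for C1 and C4; the remaining constraints have slack.

C1 and C4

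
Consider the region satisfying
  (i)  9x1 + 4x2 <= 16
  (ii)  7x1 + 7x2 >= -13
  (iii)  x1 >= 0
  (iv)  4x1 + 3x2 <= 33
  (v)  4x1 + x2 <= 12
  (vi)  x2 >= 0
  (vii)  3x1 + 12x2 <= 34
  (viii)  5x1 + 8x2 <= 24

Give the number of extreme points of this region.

5

The feasible vertices (each the meet of two boundaries and inside every other half-plane) are:
  (16/9, 0)
  (8/13, 34/13)
  (0, 0)
  (0, 17/6)
  (4/9, 49/18)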